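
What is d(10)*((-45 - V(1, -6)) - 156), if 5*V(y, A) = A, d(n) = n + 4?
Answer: -13986/5 ≈ -2797.2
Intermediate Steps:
d(n) = 4 + n
V(y, A) = A/5
d(10)*((-45 - V(1, -6)) - 156) = (4 + 10)*((-45 - (-6)/5) - 156) = 14*((-45 - 1*(-6/5)) - 156) = 14*((-45 + 6/5) - 156) = 14*(-219/5 - 156) = 14*(-999/5) = -13986/5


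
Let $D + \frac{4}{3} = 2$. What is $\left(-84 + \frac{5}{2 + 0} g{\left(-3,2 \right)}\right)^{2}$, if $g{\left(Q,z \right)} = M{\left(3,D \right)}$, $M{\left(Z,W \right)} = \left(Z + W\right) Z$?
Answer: $\frac{12769}{4} \approx 3192.3$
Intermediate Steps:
$D = \frac{2}{3}$ ($D = - \frac{4}{3} + 2 = \frac{2}{3} \approx 0.66667$)
$M{\left(Z,W \right)} = Z \left(W + Z\right)$ ($M{\left(Z,W \right)} = \left(W + Z\right) Z = Z \left(W + Z\right)$)
$g{\left(Q,z \right)} = 11$ ($g{\left(Q,z \right)} = 3 \left(\frac{2}{3} + 3\right) = 3 \cdot \frac{11}{3} = 11$)
$\left(-84 + \frac{5}{2 + 0} g{\left(-3,2 \right)}\right)^{2} = \left(-84 + \frac{5}{2 + 0} \cdot 11\right)^{2} = \left(-84 + \frac{5}{2} \cdot 11\right)^{2} = \left(-84 + \frac{55}{2}\right)^{2} = \left(- \frac{113}{2}\right)^{2} = \frac{12769}{4}$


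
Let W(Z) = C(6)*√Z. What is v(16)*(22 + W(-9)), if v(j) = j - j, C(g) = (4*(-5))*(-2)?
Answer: 0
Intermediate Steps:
C(g) = 40 (C(g) = -20*(-2) = 40)
W(Z) = 40*√Z
v(j) = 0
v(16)*(22 + W(-9)) = 0*(22 + 40*√(-9)) = 0*(22 + 40*(3*I)) = 0*(22 + 120*I) = 0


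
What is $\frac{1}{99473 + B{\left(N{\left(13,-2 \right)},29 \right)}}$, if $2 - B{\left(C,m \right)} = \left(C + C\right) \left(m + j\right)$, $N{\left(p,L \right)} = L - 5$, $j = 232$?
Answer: $\frac{1}{103129} \approx 9.6966 \cdot 10^{-6}$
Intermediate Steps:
$N{\left(p,L \right)} = -5 + L$ ($N{\left(p,L \right)} = L - 5 = -5 + L$)
$B{\left(C,m \right)} = 2 - 2 C \left(232 + m\right)$ ($B{\left(C,m \right)} = 2 - \left(C + C\right) \left(m + 232\right) = 2 - 2 C \left(232 + m\right)$)
$\frac{1}{99473 + B{\left(N{\left(13,-2 \right)},29 \right)}} = \frac{1}{99473 - \left(-2 + 464 \left(-5 - 2\right) + 2 \left(-5 - 2\right) 29\right)} = \frac{1}{99473 - \left(-3250 - 406\right)} = \frac{1}{99473 + \left(2 + 3248 + 406\right)} = \frac{1}{99473 + 3656} = \frac{1}{103129}$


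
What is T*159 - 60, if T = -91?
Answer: -14529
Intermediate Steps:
T*159 - 60 = -91*159 - 60 = -14469 - 60 = -14529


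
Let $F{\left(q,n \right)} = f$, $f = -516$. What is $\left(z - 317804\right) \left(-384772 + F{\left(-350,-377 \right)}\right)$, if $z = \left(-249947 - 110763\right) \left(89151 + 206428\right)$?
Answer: $41078874436431472$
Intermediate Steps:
$F{\left(q,n \right)} = -516$
$z = -106618301090$ ($z = \left(-360710\right) 295579 = -106618301090$)
$\left(z - 317804\right) \left(-384772 + F{\left(-350,-377 \right)}\right) = \left(-106618301090 - 317804\right) \left(-384772 - 516\right) = \left(-106618618894\right) \left(-385288\right) = 41078874436431472$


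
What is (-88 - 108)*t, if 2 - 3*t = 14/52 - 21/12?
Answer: -8869/39 ≈ -227.41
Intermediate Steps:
t = 181/156 (t = ⅔ - (14/52 - 21/12)/3 = ⅔ - (14*(1/52) - 21*1/12)/3 = ⅔ - (7/26 - 7/4)/3 = ⅔ - ⅓*(-77/52) = ⅔ + 77/156 = 181/156 ≈ 1.1603)
(-88 - 108)*t = (-88 - 108)*(181/156) = -196*181/156 = -8869/39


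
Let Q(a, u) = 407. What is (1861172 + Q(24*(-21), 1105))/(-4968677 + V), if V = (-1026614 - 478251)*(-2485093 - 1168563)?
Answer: 1861579/5498254067763 ≈ 3.3858e-7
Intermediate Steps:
V = 5498259036440 (V = -1504865*(-3653656) = 5498259036440)
(1861172 + Q(24*(-21), 1105))/(-4968677 + V) = (1861172 + 407)/(-4968677 + 5498259036440) = 1861579/5498254067763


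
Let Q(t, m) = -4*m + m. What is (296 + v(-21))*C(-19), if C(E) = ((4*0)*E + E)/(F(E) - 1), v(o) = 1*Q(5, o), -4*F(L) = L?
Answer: -27284/15 ≈ -1818.9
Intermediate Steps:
F(L) = -L/4
Q(t, m) = -3*m
v(o) = -3*o (v(o) = 1*(-3*o) = -3*o)
C(E) = E/(-1 - E/4) (C(E) = ((4*0)*E + E)/(-E/4 - 1) = (0*E + E)/(-1 - E/4) = (0 + E)/(-1 - E/4) = E/(-1 - E/4))
(296 + v(-21))*C(-19) = (296 - 3*(-21))*(-4*(-19)/(4 - 19)) = (296 + 63)*(-4*(-19)/(-15)) = 359*(-4*(-19)*(-1/15)) = 359*(-76/15) = -27284/15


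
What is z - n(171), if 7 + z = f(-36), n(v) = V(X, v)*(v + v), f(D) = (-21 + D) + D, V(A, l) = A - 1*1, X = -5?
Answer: 1952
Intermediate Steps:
V(A, l) = -1 + A (V(A, l) = A - 1 = -1 + A)
f(D) = -21 + 2*D
n(v) = -12*v (n(v) = (-1 - 5)*(v + v) = -12*v)
z = -100 (z = -7 + (-21 + 2*(-36)) = -7 + (-21 - 72) = -7 - 93 = -100)
z - n(171) = -100 - (-12)*171 = -100 - 1*(-2052) = -100 + 2052 = 1952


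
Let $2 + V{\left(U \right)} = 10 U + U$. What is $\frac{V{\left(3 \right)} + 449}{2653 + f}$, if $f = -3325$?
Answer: $- \frac{5}{7} \approx -0.71429$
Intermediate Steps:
$V{\left(U \right)} = -2 + 11 U$ ($V{\left(U \right)} = -2 + \left(10 U + U\right) = -2 + 11 U$)
$\frac{V{\left(3 \right)} + 449}{2653 + f} = \frac{\left(-2 + 11 \cdot 3\right) + 449}{2653 - 3325} = \frac{\left(-2 + 33\right) + 449}{-672} = \left(31 + 449\right) \left(- \frac{1}{672}\right) = 480 \left(- \frac{1}{672}\right) = - \frac{5}{7}$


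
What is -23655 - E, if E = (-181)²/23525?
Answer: -556516636/23525 ≈ -23656.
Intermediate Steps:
E = 32761/23525 (E = 32761*(1/23525) = 32761/23525 ≈ 1.3926)
-23655 - E = -23655 - 1*32761/23525 = -23655 - 32761/23525 = -556516636/23525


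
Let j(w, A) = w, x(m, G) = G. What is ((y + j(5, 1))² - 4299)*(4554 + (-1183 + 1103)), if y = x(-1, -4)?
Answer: -19229252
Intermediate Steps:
y = -4
((y + j(5, 1))² - 4299)*(4554 + (-1183 + 1103)) = ((-4 + 5)² - 4299)*(4554 + (-1183 + 1103)) = (1² - 4299)*(4554 - 80) = (1 - 4299)*4474 = -4298*4474 = -19229252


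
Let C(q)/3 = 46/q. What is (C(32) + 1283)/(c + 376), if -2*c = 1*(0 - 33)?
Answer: 20597/6280 ≈ 3.2798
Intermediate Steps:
C(q) = 138/q (C(q) = 3*(46/q) = 138/q)
c = 33/2 (c = -(0 - 33)/2 = -(-33)/2 = -½*(-33) = 33/2 ≈ 16.500)
(C(32) + 1283)/(c + 376) = (138/32 + 1283)/(33/2 + 376) = (138*(1/32) + 1283)/(785/2) = (69/16 + 1283)*(2/785) = (20597/16)*(2/785) = 20597/6280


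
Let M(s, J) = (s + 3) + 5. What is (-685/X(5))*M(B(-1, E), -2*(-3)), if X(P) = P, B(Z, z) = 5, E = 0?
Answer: -1781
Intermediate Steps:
M(s, J) = 8 + s (M(s, J) = (3 + s) + 5 = 8 + s)
(-685/X(5))*M(B(-1, E), -2*(-3)) = (-685/5)*(8 + 5) = -685*1/5*13 = -137*13 = -1781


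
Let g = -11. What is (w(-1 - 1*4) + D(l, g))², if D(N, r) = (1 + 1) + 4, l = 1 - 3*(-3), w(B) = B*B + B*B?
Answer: 3136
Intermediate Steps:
w(B) = 2*B² (w(B) = B² + B² = 2*B²)
l = 10 (l = 1 + 9 = 10)
D(N, r) = 6 (D(N, r) = 2 + 4 = 6)
(w(-1 - 1*4) + D(l, g))² = (2*(-1 - 1*4)² + 6)² = (2*(-1 - 4)² + 6)² = (2*(-5)² + 6)² = (2*25 + 6)² = (50 + 6)² = 56² = 3136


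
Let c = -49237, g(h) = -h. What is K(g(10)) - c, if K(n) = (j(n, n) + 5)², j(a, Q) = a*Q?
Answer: 60262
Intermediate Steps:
j(a, Q) = Q*a
K(n) = (5 + n²)² (K(n) = (n*n + 5)² = (n² + 5)² = (5 + n²)²)
K(g(10)) - c = (5 + (-1*10)²)² - 1*(-49237) = (5 + (-10)²)² + 49237 = (5 + 100)² + 49237 = 105² + 49237 = 11025 + 49237 = 60262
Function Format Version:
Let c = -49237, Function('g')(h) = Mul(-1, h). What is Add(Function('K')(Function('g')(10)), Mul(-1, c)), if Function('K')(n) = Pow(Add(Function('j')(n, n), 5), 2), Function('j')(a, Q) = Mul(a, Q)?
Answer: 60262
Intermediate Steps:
Function('j')(a, Q) = Mul(Q, a)
Function('K')(n) = Pow(Add(5, Pow(n, 2)), 2) (Function('K')(n) = Pow(Add(Mul(n, n), 5), 2) = Pow(Add(Pow(n, 2), 5), 2) = Pow(Add(5, Pow(n, 2)), 2))
Add(Function('K')(Function('g')(10)), Mul(-1, c)) = Add(Pow(Add(5, Pow(Mul(-1, 10), 2)), 2), Mul(-1, -49237)) = Add(Pow(Add(5, Pow(-10, 2)), 2), 49237) = Add(Pow(Add(5, 100), 2), 49237) = Add(Pow(105, 2), 49237) = Add(11025, 49237) = 60262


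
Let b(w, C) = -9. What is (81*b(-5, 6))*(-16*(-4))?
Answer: -46656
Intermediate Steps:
(81*b(-5, 6))*(-16*(-4)) = (81*(-9))*(-16*(-4)) = -729*64 = -46656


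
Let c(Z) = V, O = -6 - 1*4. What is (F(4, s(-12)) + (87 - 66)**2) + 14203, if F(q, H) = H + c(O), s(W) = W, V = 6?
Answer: 14638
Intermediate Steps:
O = -10 (O = -6 - 4 = -10)
c(Z) = 6
F(q, H) = 6 + H (F(q, H) = H + 6 = 6 + H)
(F(4, s(-12)) + (87 - 66)**2) + 14203 = ((6 - 12) + (87 - 66)**2) + 14203 = (-6 + 21**2) + 14203 = (-6 + 441) + 14203 = 435 + 14203 = 14638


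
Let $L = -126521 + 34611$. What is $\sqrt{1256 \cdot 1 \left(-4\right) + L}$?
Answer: $i \sqrt{96934} \approx 311.34 i$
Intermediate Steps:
$L = -91910$
$\sqrt{1256 \cdot 1 \left(-4\right) + L} = \sqrt{1256 \cdot 1 \left(-4\right) - 91910} = \sqrt{1256 \left(-4\right) - 91910} = \sqrt{-5024 - 91910} = \sqrt{-96934} = i \sqrt{96934}$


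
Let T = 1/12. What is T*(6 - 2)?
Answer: ⅓ ≈ 0.33333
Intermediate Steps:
T = 1/12 ≈ 0.083333
T*(6 - 2) = (6 - 2)/12 = (1/12)*4 = ⅓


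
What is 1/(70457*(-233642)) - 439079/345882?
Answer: -1806998273687252/1423452674506377 ≈ -1.2694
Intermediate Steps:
1/(70457*(-233642)) - 439079/345882 = (1/70457)*(-1/233642) - 439079*1/345882 = -1/16461714394 - 439079/345882 = -1806998273687252/1423452674506377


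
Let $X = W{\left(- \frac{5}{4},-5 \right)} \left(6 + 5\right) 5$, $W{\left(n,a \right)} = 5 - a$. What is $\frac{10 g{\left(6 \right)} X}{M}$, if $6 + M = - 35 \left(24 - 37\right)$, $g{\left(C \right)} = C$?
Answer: $\frac{33000}{449} \approx 73.497$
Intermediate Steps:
$X = 550$ ($X = \left(5 - -5\right) \left(6 + 5\right) 5 = \left(5 + 5\right) 11 \cdot 5 = 10 \cdot 55 = 550$)
$M = 449$ ($M = -6 - 35 \left(24 - 37\right) = -6 - -455 = -6 + 455 = 449$)
$\frac{10 g{\left(6 \right)} X}{M} = \frac{10 \cdot 6 \cdot 550}{449} = 60 \cdot 550 \cdot \frac{1}{449} = 33000 \cdot \frac{1}{449} = \frac{33000}{449}$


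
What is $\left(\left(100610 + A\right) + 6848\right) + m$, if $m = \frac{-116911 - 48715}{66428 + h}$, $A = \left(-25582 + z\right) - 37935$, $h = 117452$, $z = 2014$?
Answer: $\frac{4225019887}{91940} \approx 45954.0$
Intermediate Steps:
$A = -61503$ ($A = \left(-25582 + 2014\right) - 37935 = -23568 - 37935 = -61503$)
$m = - \frac{82813}{91940}$ ($m = \frac{-116911 - 48715}{66428 + 117452} = - \frac{165626}{183880} = \left(-165626\right) \frac{1}{183880} = - \frac{82813}{91940} \approx -0.90073$)
$\left(\left(100610 + A\right) + 6848\right) + m = \left(\left(100610 - 61503\right) + 6848\right) - \frac{82813}{91940} = \left(39107 + 6848\right) - \frac{82813}{91940} = 45955 - \frac{82813}{91940} = \frac{4225019887}{91940}$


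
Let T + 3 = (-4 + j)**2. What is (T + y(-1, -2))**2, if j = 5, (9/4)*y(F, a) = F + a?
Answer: 100/9 ≈ 11.111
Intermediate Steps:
y(F, a) = 4*F/9 + 4*a/9 (y(F, a) = 4*(F + a)/9 = 4*F/9 + 4*a/9)
T = -2 (T = -3 + (-4 + 5)**2 = -3 + 1**2 = -3 + 1 = -2)
(T + y(-1, -2))**2 = (-2 + ((4/9)*(-1) + (4/9)*(-2)))**2 = (-2 + (-4/9 - 8/9))**2 = (-2 - 4/3)**2 = (-10/3)**2 = 100/9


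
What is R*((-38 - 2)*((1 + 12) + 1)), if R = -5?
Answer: 2800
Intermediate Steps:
R*((-38 - 2)*((1 + 12) + 1)) = -5*(-38 - 2)*((1 + 12) + 1) = -(-200)*(13 + 1) = -(-200)*14 = -5*(-560) = 2800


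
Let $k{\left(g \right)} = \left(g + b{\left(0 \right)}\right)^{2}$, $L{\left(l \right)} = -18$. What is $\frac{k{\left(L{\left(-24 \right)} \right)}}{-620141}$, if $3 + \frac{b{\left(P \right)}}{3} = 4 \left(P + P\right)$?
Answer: $- \frac{729}{620141} \approx -0.0011755$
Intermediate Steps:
$b{\left(P \right)} = -9 + 24 P$ ($b{\left(P \right)} = -9 + 3 \cdot 4 \left(P + P\right) = -9 + 3 \cdot 4 \cdot 2 P = -9 + 3 \cdot 8 P = -9 + 24 P$)
$k{\left(g \right)} = \left(-9 + g\right)^{2}$ ($k{\left(g \right)} = \left(g + \left(-9 + 24 \cdot 0\right)\right)^{2} = \left(g + \left(-9 + 0\right)\right)^{2} = \left(g - 9\right)^{2} = \left(-9 + g\right)^{2}$)
$\frac{k{\left(L{\left(-24 \right)} \right)}}{-620141} = \frac{\left(-9 - 18\right)^{2}}{-620141} = \left(-27\right)^{2} \left(- \frac{1}{620141}\right) = 729 \left(- \frac{1}{620141}\right) = - \frac{729}{620141}$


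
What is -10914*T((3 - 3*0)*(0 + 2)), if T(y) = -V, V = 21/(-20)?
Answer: -114597/10 ≈ -11460.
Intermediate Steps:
V = -21/20 (V = 21*(-1/20) = -21/20 ≈ -1.0500)
T(y) = 21/20 (T(y) = -1*(-21/20) = 21/20)
-10914*T((3 - 3*0)*(0 + 2)) = -10914*21/20 = -114597/10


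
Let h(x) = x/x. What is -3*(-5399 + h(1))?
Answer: 16194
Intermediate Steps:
h(x) = 1
-3*(-5399 + h(1)) = -3*(-5399 + 1) = -3*(-5398) = 16194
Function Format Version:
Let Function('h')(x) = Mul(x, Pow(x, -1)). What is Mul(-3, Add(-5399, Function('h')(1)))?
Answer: 16194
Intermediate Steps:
Function('h')(x) = 1
Mul(-3, Add(-5399, Function('h')(1))) = Mul(-3, Add(-5399, 1)) = Mul(-3, -5398) = 16194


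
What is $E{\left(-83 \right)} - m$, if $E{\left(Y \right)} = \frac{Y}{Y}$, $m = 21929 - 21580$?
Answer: $-348$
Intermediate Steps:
$m = 349$ ($m = 21929 - 21580 = 349$)
$E{\left(Y \right)} = 1$
$E{\left(-83 \right)} - m = 1 - 349 = -348$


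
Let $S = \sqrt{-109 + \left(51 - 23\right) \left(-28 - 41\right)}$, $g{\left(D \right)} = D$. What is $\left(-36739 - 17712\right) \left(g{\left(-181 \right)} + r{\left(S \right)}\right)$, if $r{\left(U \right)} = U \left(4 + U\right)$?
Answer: $120990122 - 217804 i \sqrt{2041} \approx 1.2099 \cdot 10^{8} - 9.8398 \cdot 10^{6} i$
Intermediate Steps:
$S = i \sqrt{2041}$ ($S = \sqrt{-109 + 28 \left(-69\right)} = \sqrt{-109 - 1932} = \sqrt{-2041} = i \sqrt{2041} \approx 45.177 i$)
$\left(-36739 - 17712\right) \left(g{\left(-181 \right)} + r{\left(S \right)}\right) = \left(-36739 - 17712\right) \left(-181 + i \sqrt{2041} \left(4 + i \sqrt{2041}\right)\right) = - 54451 \left(-181 + i \sqrt{2041} \left(4 + i \sqrt{2041}\right)\right) = 9855631 - 54451 i \sqrt{2041} \left(4 + i \sqrt{2041}\right)$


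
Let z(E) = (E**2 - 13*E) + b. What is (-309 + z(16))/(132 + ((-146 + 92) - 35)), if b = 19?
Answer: -242/43 ≈ -5.6279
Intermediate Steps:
z(E) = 19 + E**2 - 13*E (z(E) = (E**2 - 13*E) + 19 = 19 + E**2 - 13*E)
(-309 + z(16))/(132 + ((-146 + 92) - 35)) = (-309 + (19 + 16**2 - 13*16))/(132 + ((-146 + 92) - 35)) = (-309 + (19 + 256 - 208))/(132 + (-54 - 35)) = (-309 + 67)/(132 - 89) = -242/43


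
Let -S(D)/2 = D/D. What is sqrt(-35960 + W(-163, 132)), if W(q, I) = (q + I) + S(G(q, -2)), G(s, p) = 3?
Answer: I*sqrt(35993) ≈ 189.72*I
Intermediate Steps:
S(D) = -2 (S(D) = -2*D/D = -2*1 = -2)
W(q, I) = -2 + I + q (W(q, I) = (q + I) - 2 = (I + q) - 2 = -2 + I + q)
sqrt(-35960 + W(-163, 132)) = sqrt(-35960 + (-2 + 132 - 163)) = sqrt(-35960 - 33) = sqrt(-35993) = I*sqrt(35993)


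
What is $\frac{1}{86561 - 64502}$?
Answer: $\frac{1}{22059} \approx 4.5333 \cdot 10^{-5}$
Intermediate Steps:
$\frac{1}{86561 - 64502} = \frac{1}{22059}$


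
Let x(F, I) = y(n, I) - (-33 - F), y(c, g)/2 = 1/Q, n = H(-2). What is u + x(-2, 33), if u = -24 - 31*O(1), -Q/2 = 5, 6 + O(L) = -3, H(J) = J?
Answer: 1429/5 ≈ 285.80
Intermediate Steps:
O(L) = -9 (O(L) = -6 - 3 = -9)
n = -2
Q = -10 (Q = -2*5 = -10)
u = 255 (u = -24 - 31*(-9) = -24 + 279 = 255)
y(c, g) = -1/5 (y(c, g) = 2/(-10) = 2*(-1/10) = -1/5)
x(F, I) = 164/5 + F (x(F, I) = -1/5 - (-33 - F) = -1/5 + (33 + F) = 164/5 + F)
u + x(-2, 33) = 255 + (164/5 - 2) = 255 + 154/5 = 1429/5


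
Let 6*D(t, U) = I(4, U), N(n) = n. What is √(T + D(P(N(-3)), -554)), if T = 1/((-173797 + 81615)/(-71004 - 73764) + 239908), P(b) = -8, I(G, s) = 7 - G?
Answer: √603129456706827128306/34731093526 ≈ 0.70711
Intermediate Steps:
D(t, U) = ½ (D(t, U) = (7 - 1*4)/6 = (7 - 4)/6 = (⅙)*3 = ½)
T = 72384/17365546763 (T = 1/(-92182/(-144768) + 239908) = 1/(-92182*(-1/144768) + 239908) = 1/(46091/72384 + 239908) = 1/(17365546763/72384) = 72384/17365546763 ≈ 4.1683e-6)
√(T + D(P(N(-3)), -554)) = √(72384/17365546763 + ½) = √(17365691531/34731093526) = √603129456706827128306/34731093526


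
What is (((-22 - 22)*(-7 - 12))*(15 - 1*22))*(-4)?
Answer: 23408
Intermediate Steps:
(((-22 - 22)*(-7 - 12))*(15 - 1*22))*(-4) = ((-44*(-19))*(15 - 22))*(-4) = (836*(-7))*(-4) = -5852*(-4) = 23408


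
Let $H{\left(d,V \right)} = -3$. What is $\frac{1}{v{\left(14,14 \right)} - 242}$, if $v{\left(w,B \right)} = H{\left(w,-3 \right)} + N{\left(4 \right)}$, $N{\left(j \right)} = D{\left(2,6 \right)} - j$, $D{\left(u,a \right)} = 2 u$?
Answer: $- \frac{1}{245} \approx -0.0040816$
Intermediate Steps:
$N{\left(j \right)} = 4 - j$ ($N{\left(j \right)} = 2 \cdot 2 - j = 4 - j$)
$v{\left(w,B \right)} = -3$ ($v{\left(w,B \right)} = -3 + \left(4 - 4\right) = -3 + 0 = -3$)
$\frac{1}{v{\left(14,14 \right)} - 242} = \frac{1}{-3 - 242} = \frac{1}{-245} = - \frac{1}{245}$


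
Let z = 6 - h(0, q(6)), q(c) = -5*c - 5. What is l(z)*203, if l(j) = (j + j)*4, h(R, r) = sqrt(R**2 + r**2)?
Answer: -47096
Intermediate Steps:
q(c) = -5 - 5*c
z = -29 (z = 6 - sqrt(0**2 + (-5 - 5*6)**2) = 6 - sqrt(0 + (-5 - 30)**2) = 6 - sqrt(0 + (-35)**2) = 6 - sqrt(0 + 1225) = 6 - sqrt(1225) = 6 - 1*35 = 6 - 35 = -29)
l(j) = 8*j (l(j) = (2*j)*4 = 8*j)
l(z)*203 = (8*(-29))*203 = -232*203 = -47096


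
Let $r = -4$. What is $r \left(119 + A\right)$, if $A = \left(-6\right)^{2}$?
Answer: $-620$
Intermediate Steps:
$A = 36$
$r \left(119 + A\right) = - 4 \left(119 + 36\right) = \left(-4\right) 155 = -620$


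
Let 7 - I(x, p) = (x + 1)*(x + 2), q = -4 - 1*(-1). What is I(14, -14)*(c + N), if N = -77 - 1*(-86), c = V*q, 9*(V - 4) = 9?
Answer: 1398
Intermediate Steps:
q = -3 (q = -4 + 1 = -3)
V = 5 (V = 4 + (⅑)*9 = 4 + 1 = 5)
I(x, p) = 7 - (1 + x)*(2 + x) (I(x, p) = 7 - (x + 1)*(x + 2) = 7 - (1 + x)*(2 + x))
c = -15 (c = 5*(-3) = -15)
N = 9 (N = -77 + 86 = 9)
I(14, -14)*(c + N) = (5 - 1*14² - 3*14)*(-15 + 9) = (5 - 1*196 - 42)*(-6) = (5 - 196 - 42)*(-6) = -233*(-6) = 1398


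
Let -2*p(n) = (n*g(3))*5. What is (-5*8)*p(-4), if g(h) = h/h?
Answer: -400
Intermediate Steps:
g(h) = 1
p(n) = -5*n/2 (p(n) = -n*1*5/2 = -n*5/2 = -5*n/2)
(-5*8)*p(-4) = (-5*8)*(-5/2*(-4)) = -40*10 = -400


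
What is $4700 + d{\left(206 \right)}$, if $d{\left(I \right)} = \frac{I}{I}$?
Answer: $4701$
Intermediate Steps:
$d{\left(I \right)} = 1$
$4700 + d{\left(206 \right)} = 4700 + 1 = 4701$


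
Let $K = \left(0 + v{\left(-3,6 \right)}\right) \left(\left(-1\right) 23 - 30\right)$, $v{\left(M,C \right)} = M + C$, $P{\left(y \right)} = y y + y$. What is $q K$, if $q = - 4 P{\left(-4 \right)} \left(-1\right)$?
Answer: $-7632$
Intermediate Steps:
$P{\left(y \right)} = y + y^{2}$ ($P{\left(y \right)} = y^{2} + y = y + y^{2}$)
$v{\left(M,C \right)} = C + M$
$q = 48$ ($q = - 4 \left(- 4 \left(1 - 4\right)\right) \left(-1\right) = - 4 \left(\left(-4\right) \left(-3\right)\right) \left(-1\right) = \left(-4\right) 12 \left(-1\right) = \left(-48\right) \left(-1\right) = 48$)
$K = -159$ ($K = \left(0 + \left(6 - 3\right)\right) \left(\left(-1\right) 23 - 30\right) = \left(0 + 3\right) \left(-23 - 30\right) = 3 \left(-53\right) = -159$)
$q K = 48 \left(-159\right) = -7632$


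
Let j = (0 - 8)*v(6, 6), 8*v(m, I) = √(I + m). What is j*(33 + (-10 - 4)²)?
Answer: -458*√3 ≈ -793.28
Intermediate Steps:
v(m, I) = √(I + m)/8
j = -2*√3 (j = (0 - 8)*(√(6 + 6)/8) = -√12 = -2*√3 ≈ -3.4641)
j*(33 + (-10 - 4)²) = (-2*√3)*(33 + (-10 - 4)²) = (-2*√3)*(33 + (-14)²) = (-2*√3)*(33 + 196) = -2*√3*229 = -458*√3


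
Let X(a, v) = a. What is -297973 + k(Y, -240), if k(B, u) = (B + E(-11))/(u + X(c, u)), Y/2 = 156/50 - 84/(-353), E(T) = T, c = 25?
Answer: -565366483068/1897375 ≈ -2.9797e+5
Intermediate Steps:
Y = 59268/8825 (Y = 2*(156/50 - 84/(-353)) = 2*(156*(1/50) - 84*(-1/353)) = 2*(78/25 + 84/353) = 2*(29634/8825) = 59268/8825 ≈ 6.7159)
k(B, u) = (-11 + B)/(25 + u) (k(B, u) = (B - 11)/(u + 25) = (-11 + B)/(25 + u))
-297973 + k(Y, -240) = -297973 + (-11 + 59268/8825)/(25 - 240) = -297973 - 37807/8825/(-215) = -297973 - 1/215*(-37807/8825) = -297973 + 37807/1897375 = -565366483068/1897375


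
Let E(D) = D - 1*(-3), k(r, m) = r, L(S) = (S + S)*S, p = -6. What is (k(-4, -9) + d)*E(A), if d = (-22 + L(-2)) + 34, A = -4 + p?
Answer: -112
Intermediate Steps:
L(S) = 2*S² (L(S) = (2*S)*S = 2*S²)
A = -10 (A = -4 - 6 = -10)
E(D) = 3 + D (E(D) = D + 3 = 3 + D)
d = 20 (d = (-22 + 2*(-2)²) + 34 = (-22 + 2*4) + 34 = (-22 + 8) + 34 = -14 + 34 = 20)
(k(-4, -9) + d)*E(A) = (-4 + 20)*(3 - 10) = 16*(-7) = -112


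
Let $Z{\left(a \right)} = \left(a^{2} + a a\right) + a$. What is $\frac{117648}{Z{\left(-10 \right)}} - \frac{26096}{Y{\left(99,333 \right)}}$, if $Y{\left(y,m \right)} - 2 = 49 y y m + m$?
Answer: $\frac{123780564428}{199904065} \approx 619.2$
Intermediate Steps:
$Y{\left(y,m \right)} = 2 + m + 49 m y^{2}$ ($Y{\left(y,m \right)} = 2 + \left(49 y y m + m\right) = 2 + \left(49 y^{2} m + m\right) = 2 + \left(49 m y^{2} + m\right) = 2 + \left(m + 49 m y^{2}\right) = 2 + m + 49 m y^{2}$)
$Z{\left(a \right)} = a + 2 a^{2}$ ($Z{\left(a \right)} = \left(a^{2} + a^{2}\right) + a = 2 a^{2} + a = a + 2 a^{2}$)
$\frac{117648}{Z{\left(-10 \right)}} - \frac{26096}{Y{\left(99,333 \right)}} = \frac{117648}{\left(-10\right) \left(1 + 2 \left(-10\right)\right)} - \frac{26096}{2 + 333 + 49 \cdot 333 \cdot 99^{2}} = \frac{117648}{\left(-10\right) \left(1 - 20\right)} - \frac{26096}{2 + 333 + 49 \cdot 333 \cdot 9801} = \frac{117648}{\left(-10\right) \left(-19\right)} - \frac{26096}{2 + 333 + 159922917} = \frac{117648}{190} - \frac{26096}{159923252} = 117648 \cdot \frac{1}{190} - \frac{6524}{39980813} = \frac{3096}{5} - \frac{6524}{39980813} = \frac{123780564428}{199904065}$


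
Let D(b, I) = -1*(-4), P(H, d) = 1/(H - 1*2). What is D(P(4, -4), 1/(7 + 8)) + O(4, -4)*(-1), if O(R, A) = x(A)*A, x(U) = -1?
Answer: 0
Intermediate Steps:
O(R, A) = -A
P(H, d) = 1/(-2 + H) (P(H, d) = 1/(H - 2) = 1/(-2 + H))
D(b, I) = 4
D(P(4, -4), 1/(7 + 8)) + O(4, -4)*(-1) = 4 - 1*(-4)*(-1) = 4 + 4*(-1) = 4 - 4 = 0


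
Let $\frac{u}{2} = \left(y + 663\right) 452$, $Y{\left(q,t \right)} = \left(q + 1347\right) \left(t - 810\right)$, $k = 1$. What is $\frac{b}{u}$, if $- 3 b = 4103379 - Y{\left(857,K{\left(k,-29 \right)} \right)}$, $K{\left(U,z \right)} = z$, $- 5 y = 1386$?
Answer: $- \frac{29762675}{5231448} \approx -5.6892$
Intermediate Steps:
$y = - \frac{1386}{5}$ ($y = \left(- \frac{1}{5}\right) 1386 = - \frac{1386}{5} \approx -277.2$)
$Y{\left(q,t \right)} = \left(-810 + t\right) \left(1347 + q\right)$ ($Y{\left(q,t \right)} = \left(1347 + q\right) \left(-810 + t\right) = \left(-810 + t\right) \left(1347 + q\right)$)
$u = \frac{1743816}{5}$ ($u = 2 \left(- \frac{1386}{5} + 663\right) 452 = 2 \cdot \frac{1929}{5} \cdot 452 = 2 \cdot \frac{871908}{5} = \frac{1743816}{5} \approx 3.4876 \cdot 10^{5}$)
$b = - \frac{5952535}{3}$ ($b = - \frac{4103379 - \left(-1091070 - 694170 + 1347 \left(-29\right) + 857 \left(-29\right)\right)}{3} = - \frac{4103379 - \left(-1091070 - 694170 - 39063 - 24853\right)}{3} = - \frac{4103379 - -1849156}{3} = - \frac{4103379 + 1849156}{3} = \left(- \frac{1}{3}\right) 5952535 = - \frac{5952535}{3} \approx -1.9842 \cdot 10^{6}$)
$\frac{b}{u} = - \frac{5952535}{3 \cdot \frac{1743816}{5}} = \left(- \frac{5952535}{3}\right) \frac{5}{1743816} = - \frac{29762675}{5231448}$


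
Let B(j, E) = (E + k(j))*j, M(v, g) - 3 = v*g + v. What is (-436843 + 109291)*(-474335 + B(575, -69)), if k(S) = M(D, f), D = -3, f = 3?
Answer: 170060085120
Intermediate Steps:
M(v, g) = 3 + v + g*v (M(v, g) = 3 + (v*g + v) = 3 + (g*v + v) = 3 + (v + g*v) = 3 + v + g*v)
k(S) = -9 (k(S) = 3 - 3 + 3*(-3) = 3 - 3 - 9 = -9)
B(j, E) = j*(-9 + E) (B(j, E) = (E - 9)*j = (-9 + E)*j = j*(-9 + E))
(-436843 + 109291)*(-474335 + B(575, -69)) = (-436843 + 109291)*(-474335 + 575*(-9 - 69)) = -327552*(-474335 + 575*(-78)) = -327552*(-474335 - 44850) = -327552*(-519185) = 170060085120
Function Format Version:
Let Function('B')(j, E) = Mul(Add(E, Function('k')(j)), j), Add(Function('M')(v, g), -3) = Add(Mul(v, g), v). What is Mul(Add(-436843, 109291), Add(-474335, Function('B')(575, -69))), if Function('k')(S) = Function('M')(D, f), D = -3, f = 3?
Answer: 170060085120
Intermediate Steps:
Function('M')(v, g) = Add(3, v, Mul(g, v)) (Function('M')(v, g) = Add(3, Add(Mul(v, g), v)) = Add(3, Add(Mul(g, v), v)) = Add(3, Add(v, Mul(g, v))) = Add(3, v, Mul(g, v)))
Function('k')(S) = -9 (Function('k')(S) = Add(3, -3, Mul(3, -3)) = Add(3, -3, -9) = -9)
Function('B')(j, E) = Mul(j, Add(-9, E)) (Function('B')(j, E) = Mul(Add(E, -9), j) = Mul(Add(-9, E), j) = Mul(j, Add(-9, E)))
Mul(Add(-436843, 109291), Add(-474335, Function('B')(575, -69))) = Mul(Add(-436843, 109291), Add(-474335, Mul(575, Add(-9, -69)))) = Mul(-327552, Add(-474335, Mul(575, -78))) = Mul(-327552, Add(-474335, -44850)) = Mul(-327552, -519185) = 170060085120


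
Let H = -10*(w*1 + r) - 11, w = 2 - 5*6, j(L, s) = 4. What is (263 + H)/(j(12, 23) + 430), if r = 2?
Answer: 256/217 ≈ 1.1797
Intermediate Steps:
w = -28 (w = 2 - 30 = -28)
H = 249 (H = -10*(-28*1 + 2) - 11 = -10*(-28 + 2) - 11 = -10*(-26) - 11 = 260 - 11 = 249)
(263 + H)/(j(12, 23) + 430) = (263 + 249)/(4 + 430) = 512/434 = 512*(1/434) = 256/217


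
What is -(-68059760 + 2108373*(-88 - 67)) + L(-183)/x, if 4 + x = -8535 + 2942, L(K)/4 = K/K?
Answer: 2210017847271/5597 ≈ 3.9486e+8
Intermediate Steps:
L(K) = 4 (L(K) = 4*(K/K) = 4*1 = 4)
x = -5597 (x = -4 + (-8535 + 2942) = -4 - 5593 = -5597)
-(-68059760 + 2108373*(-88 - 67)) + L(-183)/x = -(-68059760 + 2108373*(-88 - 67)) + 4/(-5597) = -36989/(1/(57*(-155) - 1840)) + 4*(-1/5597) = -36989/(1/(-8835 - 1840)) - 4/5597 = -36989/(1/(-10675)) - 4/5597 = -36989/(-1/10675) - 4/5597 = -36989*(-10675) - 4/5597 = 394857575 - 4/5597 = 2210017847271/5597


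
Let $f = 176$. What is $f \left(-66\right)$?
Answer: $-11616$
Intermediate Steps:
$f \left(-66\right) = 176 \left(-66\right) = -11616$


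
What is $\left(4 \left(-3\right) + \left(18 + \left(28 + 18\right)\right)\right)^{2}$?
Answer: $2704$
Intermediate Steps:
$\left(4 \left(-3\right) + \left(18 + \left(28 + 18\right)\right)\right)^{2} = \left(-12 + \left(18 + 46\right)\right)^{2} = \left(-12 + 64\right)^{2} = 52^{2} = 2704$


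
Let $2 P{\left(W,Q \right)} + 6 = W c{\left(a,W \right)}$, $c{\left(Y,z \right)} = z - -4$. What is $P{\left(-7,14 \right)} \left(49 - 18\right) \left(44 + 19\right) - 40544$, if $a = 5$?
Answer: $- \frac{51793}{2} \approx -25897.0$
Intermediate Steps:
$c{\left(Y,z \right)} = 4 + z$ ($c{\left(Y,z \right)} = z + 4 = 4 + z$)
$P{\left(W,Q \right)} = -3 + \frac{W \left(4 + W\right)}{2}$
$P{\left(-7,14 \right)} \left(49 - 18\right) \left(44 + 19\right) - 40544 = \left(-3 + \frac{1}{2} \left(-7\right) \left(4 - 7\right)\right) \left(49 - 18\right) \left(44 + 19\right) - 40544 = \left(-3 + \frac{1}{2} \left(-7\right) \left(-3\right)\right) 31 \cdot 63 - 40544 = \left(-3 + \frac{21}{2}\right) 1953 - 40544 = \frac{15}{2} \cdot 1953 - 40544 = \frac{29295}{2} - 40544 = - \frac{51793}{2}$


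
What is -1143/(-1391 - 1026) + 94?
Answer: 228341/2417 ≈ 94.473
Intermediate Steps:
-1143/(-1391 - 1026) + 94 = -1143/(-2417) + 94 = -1143*(-1/2417) + 94 = 1143/2417 + 94 = 228341/2417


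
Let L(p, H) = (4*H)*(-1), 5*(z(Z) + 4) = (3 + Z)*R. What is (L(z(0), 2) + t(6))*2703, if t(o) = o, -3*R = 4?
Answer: -5406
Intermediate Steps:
R = -4/3 (R = -1/3*4 = -4/3 ≈ -1.3333)
z(Z) = -24/5 - 4*Z/15 (z(Z) = -4 + ((3 + Z)*(-4/3))/5 = -4 + (-4 - 4*Z/3)/5 = -4 + (-4/5 - 4*Z/15) = -24/5 - 4*Z/15)
L(p, H) = -4*H
(L(z(0), 2) + t(6))*2703 = (-4*2 + 6)*2703 = (-8 + 6)*2703 = -2*2703 = -5406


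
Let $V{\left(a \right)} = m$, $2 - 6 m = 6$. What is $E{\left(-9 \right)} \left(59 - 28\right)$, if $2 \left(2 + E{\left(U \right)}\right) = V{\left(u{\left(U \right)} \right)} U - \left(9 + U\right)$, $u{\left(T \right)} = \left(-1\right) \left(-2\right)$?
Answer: $31$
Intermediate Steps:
$u{\left(T \right)} = 2$
$m = - \frac{2}{3}$ ($m = \frac{1}{3} - 1 = - \frac{2}{3} \approx -0.66667$)
$V{\left(a \right)} = - \frac{2}{3}$
$E{\left(U \right)} = - \frac{13}{2} - \frac{5 U}{6}$ ($E{\left(U \right)} = -2 + \frac{- \frac{2 U}{3} - \left(9 + U\right)}{2} = -2 + \frac{-9 - \frac{5 U}{3}}{2} = -2 - \left(\frac{9}{2} + \frac{5 U}{6}\right) = - \frac{13}{2} - \frac{5 U}{6}$)
$E{\left(-9 \right)} \left(59 - 28\right) = \left(- \frac{13}{2} - - \frac{15}{2}\right) \left(59 - 28\right) = \left(- \frac{13}{2} + \frac{15}{2}\right) 31 = 1 \cdot 31 = 31$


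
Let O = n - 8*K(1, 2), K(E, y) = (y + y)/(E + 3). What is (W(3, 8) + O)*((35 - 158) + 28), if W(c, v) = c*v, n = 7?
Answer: -2185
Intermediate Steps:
K(E, y) = 2*y/(3 + E) (K(E, y) = (2*y)/(3 + E) = 2*y/(3 + E))
O = -1 (O = 7 - 16*2/(3 + 1) = 7 - 16*2/4 = 7 - 8*1 = 7 - 8 = -1)
(W(3, 8) + O)*((35 - 158) + 28) = (3*8 - 1)*((35 - 158) + 28) = (24 - 1)*(-123 + 28) = 23*(-95) = -2185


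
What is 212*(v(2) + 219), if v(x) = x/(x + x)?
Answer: 46534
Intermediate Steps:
v(x) = ½ (v(x) = x/((2*x)) = x*(1/(2*x)) = ½)
212*(v(2) + 219) = 212*(½ + 219) = 212*(439/2) = 46534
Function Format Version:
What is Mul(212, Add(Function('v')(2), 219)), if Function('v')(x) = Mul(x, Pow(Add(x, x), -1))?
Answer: 46534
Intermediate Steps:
Function('v')(x) = Rational(1, 2) (Function('v')(x) = Mul(x, Pow(Mul(2, x), -1)) = Mul(x, Mul(Rational(1, 2), Pow(x, -1))) = Rational(1, 2))
Mul(212, Add(Function('v')(2), 219)) = Mul(212, Add(Rational(1, 2), 219)) = Mul(212, Rational(439, 2)) = 46534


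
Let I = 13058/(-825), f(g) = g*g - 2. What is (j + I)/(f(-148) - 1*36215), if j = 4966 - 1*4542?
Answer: -336742/11808225 ≈ -0.028518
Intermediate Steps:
f(g) = -2 + g**2 (f(g) = g**2 - 2 = -2 + g**2)
I = -13058/825 (I = 13058*(-1/825) = -13058/825 ≈ -15.828)
j = 424 (j = 4966 - 4542 = 424)
(j + I)/(f(-148) - 1*36215) = (424 - 13058/825)/((-2 + (-148)**2) - 1*36215) = 336742/(825*((-2 + 21904) - 36215)) = 336742/(825*(21902 - 36215)) = (336742/825)/(-14313) = (336742/825)*(-1/14313) = -336742/11808225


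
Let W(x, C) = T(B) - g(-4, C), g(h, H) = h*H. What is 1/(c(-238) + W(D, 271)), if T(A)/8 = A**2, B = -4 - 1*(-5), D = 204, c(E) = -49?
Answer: 1/1043 ≈ 0.00095877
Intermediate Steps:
B = 1 (B = -4 + 5 = 1)
T(A) = 8*A**2
g(h, H) = H*h
W(x, C) = 8 + 4*C (W(x, C) = 8*1**2 - C*(-4) = 8*1 - (-4)*C = 8 + 4*C)
1/(c(-238) + W(D, 271)) = 1/(-49 + (8 + 4*271)) = 1/(-49 + (8 + 1084)) = 1/(-49 + 1092) = 1/1043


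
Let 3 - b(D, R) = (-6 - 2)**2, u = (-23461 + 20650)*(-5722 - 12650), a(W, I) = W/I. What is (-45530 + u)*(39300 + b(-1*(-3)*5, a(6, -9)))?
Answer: 2024660278718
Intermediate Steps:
u = 51643692 (u = -2811*(-18372) = 51643692)
b(D, R) = -61 (b(D, R) = 3 - (-6 - 2)**2 = 3 - 1*(-8)**2 = 3 - 1*64 = 3 - 64 = -61)
(-45530 + u)*(39300 + b(-1*(-3)*5, a(6, -9))) = (-45530 + 51643692)*(39300 - 61) = 51598162*39239 = 2024660278718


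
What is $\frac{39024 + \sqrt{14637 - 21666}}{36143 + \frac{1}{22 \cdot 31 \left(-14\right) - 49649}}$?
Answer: $\frac{1155051864}{1069778585} + \frac{177591 i \sqrt{781}}{2139557170} \approx 1.0797 + 0.0023196 i$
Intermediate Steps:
$\frac{39024 + \sqrt{14637 - 21666}}{36143 + \frac{1}{22 \cdot 31 \left(-14\right) - 49649}} = \frac{39024 + \sqrt{-7029}}{36143 + \frac{1}{682 \left(-14\right) - 49649}} = \frac{39024 + 3 i \sqrt{781}}{36143 + \frac{1}{-9548 - 49649}} = \frac{39024 + 3 i \sqrt{781}}{36143 + \frac{1}{-59197}} = \frac{39024 + 3 i \sqrt{781}}{36143 - \frac{1}{59197}} = \frac{39024 + 3 i \sqrt{781}}{\frac{2139557170}{59197}} = \left(39024 + 3 i \sqrt{781}\right) \frac{59197}{2139557170} = \frac{1155051864}{1069778585} + \frac{177591 i \sqrt{781}}{2139557170}$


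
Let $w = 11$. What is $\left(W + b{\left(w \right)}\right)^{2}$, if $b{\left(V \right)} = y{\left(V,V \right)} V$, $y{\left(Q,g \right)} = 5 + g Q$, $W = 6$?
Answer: $1937664$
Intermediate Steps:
$y{\left(Q,g \right)} = 5 + Q g$
$b{\left(V \right)} = V \left(5 + V^{2}\right)$ ($b{\left(V \right)} = \left(5 + V V\right) V = \left(5 + V^{2}\right) V = V \left(5 + V^{2}\right)$)
$\left(W + b{\left(w \right)}\right)^{2} = \left(6 + 11 \left(5 + 11^{2}\right)\right)^{2} = \left(6 + 11 \left(5 + 121\right)\right)^{2} = \left(6 + 11 \cdot 126\right)^{2} = \left(6 + 1386\right)^{2} = 1392^{2} = 1937664$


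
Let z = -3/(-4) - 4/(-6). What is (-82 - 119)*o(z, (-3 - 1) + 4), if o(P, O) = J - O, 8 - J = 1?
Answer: -1407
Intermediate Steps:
J = 7 (J = 8 - 1*1 = 8 - 1 = 7)
z = 17/12 (z = -3*(-¼) - 4*(-⅙) = ¾ + ⅔ = 17/12 ≈ 1.4167)
o(P, O) = 7 - O
(-82 - 119)*o(z, (-3 - 1) + 4) = (-82 - 119)*(7 - ((-3 - 1) + 4)) = -201*(7 - (-4 + 4)) = -201*(7 - 1*0) = -201*(7 + 0) = -201*7 = -1407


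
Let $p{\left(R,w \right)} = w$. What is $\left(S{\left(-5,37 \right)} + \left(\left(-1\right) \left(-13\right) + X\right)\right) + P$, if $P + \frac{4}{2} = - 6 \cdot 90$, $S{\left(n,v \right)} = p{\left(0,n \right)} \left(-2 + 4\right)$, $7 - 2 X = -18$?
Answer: $- \frac{1053}{2} \approx -526.5$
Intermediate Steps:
$X = \frac{25}{2}$ ($X = \frac{7}{2} - -9 = \frac{7}{2} + 9 = \frac{25}{2} \approx 12.5$)
$S{\left(n,v \right)} = 2 n$ ($S{\left(n,v \right)} = n \left(-2 + 4\right) = n 2 = 2 n$)
$P = -542$ ($P = -2 - 6 \cdot 90 = -2 - 540 = -542$)
$\left(S{\left(-5,37 \right)} + \left(\left(-1\right) \left(-13\right) + X\right)\right) + P = \left(2 \left(-5\right) + \left(\left(-1\right) \left(-13\right) + \frac{25}{2}\right)\right) - 542 = \left(-10 + \left(13 + \frac{25}{2}\right)\right) - 542 = \left(-10 + \frac{51}{2}\right) - 542 = \frac{31}{2} - 542 = - \frac{1053}{2}$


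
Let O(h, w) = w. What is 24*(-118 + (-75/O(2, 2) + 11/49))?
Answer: -182604/49 ≈ -3726.6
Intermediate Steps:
24*(-118 + (-75/O(2, 2) + 11/49)) = 24*(-118 + (-75/2 + 11/49)) = 24*(-118 - 3653/98) = 24*(-15217/98) = -182604/49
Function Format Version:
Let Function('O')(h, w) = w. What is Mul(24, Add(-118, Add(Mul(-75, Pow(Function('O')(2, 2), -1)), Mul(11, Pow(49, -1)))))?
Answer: Rational(-182604, 49) ≈ -3726.6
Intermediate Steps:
Mul(24, Add(-118, Add(Mul(-75, Pow(Function('O')(2, 2), -1)), Mul(11, Pow(49, -1))))) = Mul(24, Add(-118, Add(Mul(-75, Pow(2, -1)), Mul(11, Pow(49, -1))))) = Mul(24, Add(-118, Add(Mul(-75, Rational(1, 2)), Mul(11, Rational(1, 49))))) = Mul(24, Add(-118, Add(Rational(-75, 2), Rational(11, 49)))) = Mul(24, Add(-118, Rational(-3653, 98))) = Mul(24, Rational(-15217, 98)) = Rational(-182604, 49)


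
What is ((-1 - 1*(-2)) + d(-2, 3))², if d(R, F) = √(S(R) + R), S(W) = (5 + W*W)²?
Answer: (1 + √79)² ≈ 97.776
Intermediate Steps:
S(W) = (5 + W²)²
d(R, F) = √(R + (5 + R²)²) (d(R, F) = √((5 + R²)² + R) = √(R + (5 + R²)²))
((-1 - 1*(-2)) + d(-2, 3))² = ((-1 - 1*(-2)) + √(-2 + (5 + (-2)²)²))² = ((-1 + 2) + √(-2 + (5 + 4)²))² = (1 + √(-2 + 9²))² = (1 + √(-2 + 81))² = (1 + √79)²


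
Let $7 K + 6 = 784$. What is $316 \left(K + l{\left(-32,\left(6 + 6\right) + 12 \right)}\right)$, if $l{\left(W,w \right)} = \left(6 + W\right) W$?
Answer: $\frac{2086232}{7} \approx 2.9803 \cdot 10^{5}$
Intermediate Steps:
$K = \frac{778}{7}$ ($K = - \frac{6}{7} + \frac{1}{7} \cdot 784 = - \frac{6}{7} + 112 = \frac{778}{7} \approx 111.14$)
$l{\left(W,w \right)} = W \left(6 + W\right)$
$316 \left(K + l{\left(-32,\left(6 + 6\right) + 12 \right)}\right) = 316 \left(\frac{778}{7} - 32 \left(6 - 32\right)\right) = 316 \left(\frac{778}{7} - -832\right) = 316 \left(\frac{778}{7} + 832\right) = 316 \cdot \frac{6602}{7} = \frac{2086232}{7}$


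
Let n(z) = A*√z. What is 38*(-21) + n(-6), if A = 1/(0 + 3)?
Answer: -798 + I*√6/3 ≈ -798.0 + 0.8165*I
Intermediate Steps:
A = ⅓ (A = 1/3 = ⅓ ≈ 0.33333)
n(z) = √z/3
38*(-21) + n(-6) = 38*(-21) + √(-6)/3 = -798 + (I*√6)/3 = -798 + I*√6/3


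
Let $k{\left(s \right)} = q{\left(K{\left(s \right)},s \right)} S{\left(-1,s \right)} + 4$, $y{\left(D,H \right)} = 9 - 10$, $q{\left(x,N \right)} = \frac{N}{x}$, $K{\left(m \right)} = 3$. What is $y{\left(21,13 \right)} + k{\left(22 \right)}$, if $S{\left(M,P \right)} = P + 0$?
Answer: $\frac{493}{3} \approx 164.33$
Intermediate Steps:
$S{\left(M,P \right)} = P$
$y{\left(D,H \right)} = -1$
$k{\left(s \right)} = 4 + \frac{s^{2}}{3}$ ($k{\left(s \right)} = \frac{s}{3} s + 4 = \frac{s^{2}}{3} + 4 = 4 + \frac{s^{2}}{3}$)
$y{\left(21,13 \right)} + k{\left(22 \right)} = -1 + \left(4 + \frac{22^{2}}{3}\right) = -1 + \left(4 + \frac{1}{3} \cdot 484\right) = -1 + \left(4 + \frac{484}{3}\right) = -1 + \frac{496}{3} = \frac{493}{3}$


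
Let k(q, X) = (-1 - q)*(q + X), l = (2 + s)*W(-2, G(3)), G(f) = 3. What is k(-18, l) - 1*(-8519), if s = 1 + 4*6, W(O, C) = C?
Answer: 9590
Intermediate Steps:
s = 25 (s = 1 + 24 = 25)
l = 81 (l = (2 + 25)*3 = 27*3 = 81)
k(q, X) = (-1 - q)*(X + q)
k(-18, l) - 1*(-8519) = (-1*81 - 1*(-18) - 1*(-18)² - 1*81*(-18)) - 1*(-8519) = (-81 + 18 - 1*324 + 1458) + 8519 = (-81 + 18 - 324 + 1458) + 8519 = 1071 + 8519 = 9590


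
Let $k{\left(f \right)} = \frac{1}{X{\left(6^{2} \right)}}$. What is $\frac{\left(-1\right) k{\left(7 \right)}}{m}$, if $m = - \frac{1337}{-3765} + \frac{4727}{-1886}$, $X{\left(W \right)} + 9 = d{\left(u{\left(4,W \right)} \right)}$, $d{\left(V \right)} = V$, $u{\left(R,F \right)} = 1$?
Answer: $- \frac{3550395}{61102292} \approx -0.058106$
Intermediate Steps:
$X{\left(W \right)} = -8$ ($X{\left(W \right)} = -9 + 1 = -8$)
$k{\left(f \right)} = - \frac{1}{8}$ ($k{\left(f \right)} = \frac{1}{-8} = - \frac{1}{8}$)
$m = - \frac{15275573}{7100790}$ ($m = \left(-1337\right) \left(- \frac{1}{3765}\right) + 4727 \left(- \frac{1}{1886}\right) = \frac{1337}{3765} - \frac{4727}{1886} = - \frac{15275573}{7100790} \approx -2.1512$)
$\frac{\left(-1\right) k{\left(7 \right)}}{m} = \frac{\left(-1\right) \left(- \frac{1}{8}\right)}{- \frac{15275573}{7100790}} = \frac{1}{8} \left(- \frac{7100790}{15275573}\right) = - \frac{3550395}{61102292}$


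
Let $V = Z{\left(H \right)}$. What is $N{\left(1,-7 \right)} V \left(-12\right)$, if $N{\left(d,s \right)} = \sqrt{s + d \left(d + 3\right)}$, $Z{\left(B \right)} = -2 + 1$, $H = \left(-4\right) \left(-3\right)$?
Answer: $12 i \sqrt{3} \approx 20.785 i$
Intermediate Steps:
$H = 12$
$Z{\left(B \right)} = -1$
$N{\left(d,s \right)} = \sqrt{s + d \left(3 + d\right)}$
$V = -1$
$N{\left(1,-7 \right)} V \left(-12\right) = \sqrt{-7 + 1^{2} + 3 \cdot 1} \left(-1\right) \left(-12\right) = \sqrt{-7 + 1 + 3} \left(-1\right) \left(-12\right) = \sqrt{-3} \left(-1\right) \left(-12\right) = i \sqrt{3} \left(-1\right) \left(-12\right) = - i \sqrt{3} \left(-12\right) = 12 i \sqrt{3}$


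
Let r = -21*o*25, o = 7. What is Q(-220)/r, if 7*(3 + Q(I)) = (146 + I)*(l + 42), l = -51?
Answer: -43/1715 ≈ -0.025073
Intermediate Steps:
Q(I) = -1335/7 - 9*I/7 (Q(I) = -3 + ((146 + I)*(-51 + 42))/7 = -3 + ((146 + I)*(-9))/7 = -3 + (-1314 - 9*I)/7 = -3 + (-1314/7 - 9*I/7) = -1335/7 - 9*I/7)
r = -3675 (r = -21*7*25 = -147*25 = -3675)
Q(-220)/r = (-1335/7 - 9/7*(-220))/(-3675) = (-1335/7 + 1980/7)*(-1/3675) = (645/7)*(-1/3675) = -43/1715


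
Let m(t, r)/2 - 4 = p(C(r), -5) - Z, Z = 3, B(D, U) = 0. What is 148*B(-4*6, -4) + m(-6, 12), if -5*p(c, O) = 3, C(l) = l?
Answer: ⅘ ≈ 0.80000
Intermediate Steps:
p(c, O) = -⅗ (p(c, O) = -⅕*3 = -⅗)
m(t, r) = ⅘ (m(t, r) = 8 + 2*(-⅗ - 1*3) = 8 + 2*(-⅗ - 3) = 8 + 2*(-18/5) = 8 - 36/5 = ⅘)
148*B(-4*6, -4) + m(-6, 12) = 148*0 + ⅘ = 0 + ⅘ = ⅘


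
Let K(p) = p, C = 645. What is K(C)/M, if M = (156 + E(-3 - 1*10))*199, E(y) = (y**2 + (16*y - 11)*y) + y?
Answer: 215/209547 ≈ 0.0010260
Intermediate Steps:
E(y) = y + y**2 + y*(-11 + 16*y) (E(y) = (y**2 + (-11 + 16*y)*y) + y = (y**2 + y*(-11 + 16*y)) + y = y + y**2 + y*(-11 + 16*y))
M = 628641 (M = (156 + (-3 - 1*10)*(-10 + 17*(-3 - 1*10)))*199 = (156 + (-3 - 10)*(-10 + 17*(-3 - 10)))*199 = (156 - 13*(-10 + 17*(-13)))*199 = (156 - 13*(-10 - 221))*199 = (156 - 13*(-231))*199 = (156 + 3003)*199 = 3159*199 = 628641)
K(C)/M = 645/628641 = 645*(1/628641) = 215/209547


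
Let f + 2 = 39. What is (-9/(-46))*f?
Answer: 333/46 ≈ 7.2391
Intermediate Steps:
f = 37 (f = -2 + 39 = 37)
(-9/(-46))*f = (-9/(-46))*37 = -1/46*(-9)*37 = (9/46)*37 = 333/46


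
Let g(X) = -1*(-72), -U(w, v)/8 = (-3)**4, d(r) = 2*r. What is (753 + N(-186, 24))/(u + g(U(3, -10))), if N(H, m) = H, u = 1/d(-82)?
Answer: 92988/11807 ≈ 7.8757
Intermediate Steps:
U(w, v) = -648 (U(w, v) = -8*(-3)**4 = -8*81 = -648)
u = -1/164 (u = 1/(2*(-82)) = 1/(-164) = -1/164 ≈ -0.0060976)
g(X) = 72
(753 + N(-186, 24))/(u + g(U(3, -10))) = (753 - 186)/(-1/164 + 72) = 567/(11807/164) = 567*(164/11807) = 92988/11807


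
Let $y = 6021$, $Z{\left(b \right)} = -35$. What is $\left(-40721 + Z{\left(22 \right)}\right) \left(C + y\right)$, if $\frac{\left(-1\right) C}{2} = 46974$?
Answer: $3583552812$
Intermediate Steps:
$C = -93948$ ($C = \left(-2\right) 46974 = -93948$)
$\left(-40721 + Z{\left(22 \right)}\right) \left(C + y\right) = \left(-40721 - 35\right) \left(-93948 + 6021\right) = \left(-40756\right) \left(-87927\right) = 3583552812$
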